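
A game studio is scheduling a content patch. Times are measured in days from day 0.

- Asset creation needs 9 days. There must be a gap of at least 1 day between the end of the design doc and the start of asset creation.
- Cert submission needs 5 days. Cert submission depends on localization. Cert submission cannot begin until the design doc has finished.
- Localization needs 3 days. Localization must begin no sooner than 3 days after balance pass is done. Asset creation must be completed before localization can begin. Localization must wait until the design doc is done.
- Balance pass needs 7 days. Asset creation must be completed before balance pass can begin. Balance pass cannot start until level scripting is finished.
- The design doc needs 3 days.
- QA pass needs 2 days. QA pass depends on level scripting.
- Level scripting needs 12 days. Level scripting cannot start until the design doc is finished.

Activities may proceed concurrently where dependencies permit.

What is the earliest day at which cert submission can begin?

28

The design doc can start immediately at day 0; it finishes at day 3.
After the design doc (finishes day 3), level scripting can start at day 3 and finishes at day 15.
Asset creation waits on the design doc (finishes day 3, plus 1-day gap → day 4), so it starts at day 4 and finishes at 4 + 9 = day 13.
Balance pass needs all of asset creation (finishes day 13); level scripting (finishes day 15). That puts its earliest start at day 15; it finishes at 15 + 7 = day 22.
Localization needs all of balance pass (finishes day 22, plus 3-day gap → day 25); asset creation (finishes day 13); the design doc (finishes day 3). That puts its earliest start at day 25; it finishes at 25 + 3 = day 28.
Cert submission waits on localization (finishes day 28); the design doc (finishes day 3). The latest of these is day 28, which is the earliest cert submission can start.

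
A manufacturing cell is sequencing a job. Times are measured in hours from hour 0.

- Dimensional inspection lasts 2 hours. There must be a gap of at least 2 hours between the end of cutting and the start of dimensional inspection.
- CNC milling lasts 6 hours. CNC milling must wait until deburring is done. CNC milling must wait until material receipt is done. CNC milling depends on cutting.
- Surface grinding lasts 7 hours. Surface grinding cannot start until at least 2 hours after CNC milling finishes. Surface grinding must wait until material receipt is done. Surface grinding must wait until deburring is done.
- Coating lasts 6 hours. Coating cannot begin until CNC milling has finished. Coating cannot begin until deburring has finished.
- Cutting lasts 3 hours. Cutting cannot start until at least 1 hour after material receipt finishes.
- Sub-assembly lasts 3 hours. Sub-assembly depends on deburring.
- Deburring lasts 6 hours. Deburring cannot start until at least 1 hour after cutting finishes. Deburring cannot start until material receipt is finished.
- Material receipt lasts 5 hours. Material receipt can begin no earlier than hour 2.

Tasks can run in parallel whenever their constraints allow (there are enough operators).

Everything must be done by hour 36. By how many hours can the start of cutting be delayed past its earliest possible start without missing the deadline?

3

Material receipt cannot begin until its own release at hour 2. It runs from hour 2 to 2 + 5 = hour 7.
Cutting waits on material receipt (finishes hour 7, plus 1-hour gap → hour 8), so it starts at hour 8 and finishes at 8 + 3 = hour 11.

Working backward from the deadline:
Nothing follows surface grinding; the deadline of hour 36 is its only limit. It must start by 36 − 7 = hour 29.
Nothing follows coating; the deadline of hour 36 is its only limit. It must start by 36 − 6 = hour 30.
CNC milling has several dependents: surface grinding (must start by hour 29, minus 2-hour gap → hour 27); coating (must start by hour 30). The earliest of those limits is hour 27, so CNC milling must start by 27 − 6 = hour 21.
To finish by hour 36, sub-assembly (duration 3) must start no later than hour 33.
Deburring has several dependents: CNC milling (must start by hour 21); surface grinding (must start by hour 29); coating (must start by hour 30); sub-assembly (must start by hour 33). The earliest of those limits is hour 21, so deburring must start by 21 − 6 = hour 15.
Dimensional inspection has no dependents, so it just needs to finish by hour 36. Starting by 36 − 2 = hour 34 achieves that.
For cutting: deburring (must start by hour 15, minus 1-hour gap → hour 14); CNC milling (must start by hour 21); dimensional inspection (must start by hour 34, minus 2-hour gap → hour 32). The most restrictive is hour 14; with a 3-hour duration, cutting must start by hour 11.
So cutting can start as early as hour 8 and as late as hour 11, giving 11 − 8 = 3 hours of slack.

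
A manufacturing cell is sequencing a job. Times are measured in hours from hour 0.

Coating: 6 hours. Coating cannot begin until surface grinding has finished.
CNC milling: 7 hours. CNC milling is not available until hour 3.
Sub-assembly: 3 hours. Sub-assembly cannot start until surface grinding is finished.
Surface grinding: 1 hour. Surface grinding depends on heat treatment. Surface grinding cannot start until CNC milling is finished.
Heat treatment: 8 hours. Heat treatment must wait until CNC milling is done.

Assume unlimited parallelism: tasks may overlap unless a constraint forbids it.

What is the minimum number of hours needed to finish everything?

After its own release at hour 3, CNC milling can start at hour 3 and finishes at hour 10.
Heat treatment waits on CNC milling (finishes hour 10), so it starts at hour 10 and finishes at 10 + 8 = hour 18.
Surface grinding cannot start until heat treatment (finishes hour 18); CNC milling (finishes hour 10). The controlling bound is hour 18, so surface grinding finishes at 18 + 1 = hour 19.
After surface grinding (finishes hour 19), sub-assembly can start at hour 19 and finishes at hour 22.
After surface grinding (finishes hour 19), coating can start at hour 19 and finishes at hour 25.
All tasks are finished once the last one completes. Finish times: CNC milling at 10, Heat treatment at 18, Surface grinding at 19, Coating at 25, Sub-assembly at 22. The latest is hour 25.

25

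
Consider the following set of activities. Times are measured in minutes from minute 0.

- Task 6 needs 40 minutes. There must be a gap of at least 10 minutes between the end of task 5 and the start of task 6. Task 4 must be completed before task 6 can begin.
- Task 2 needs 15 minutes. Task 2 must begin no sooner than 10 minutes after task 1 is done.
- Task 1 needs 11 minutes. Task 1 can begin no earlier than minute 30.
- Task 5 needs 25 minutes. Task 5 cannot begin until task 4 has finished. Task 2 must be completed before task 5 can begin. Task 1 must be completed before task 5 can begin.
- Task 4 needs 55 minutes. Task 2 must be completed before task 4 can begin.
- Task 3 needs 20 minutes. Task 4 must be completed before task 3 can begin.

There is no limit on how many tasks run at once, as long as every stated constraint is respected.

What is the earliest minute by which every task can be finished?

After its own release at minute 30, task 1 can start at minute 30 and finishes at minute 41.
Task 2 cannot begin until task 1 (finishes minute 41, plus 10-minute gap → minute 51). It runs from minute 51 to 51 + 15 = minute 66.
Task 4 waits on task 2 (finishes minute 66), so it starts at minute 66 and finishes at 66 + 55 = minute 121.
For task 5: task 4 (finishes minute 121); task 2 (finishes minute 66); task 1 (finishes minute 41). Taking the maximum gives a start of minute 121, and it finishes at 121 + 25 = minute 146.
Task 6 cannot start until task 5 (finishes minute 146, plus 10-minute gap → minute 156); task 4 (finishes minute 121). The controlling bound is minute 156, so task 6 finishes at 156 + 40 = minute 196.
Task 3 waits on task 4 (finishes minute 121), so it starts at minute 121 and finishes at 121 + 20 = minute 141.
All tasks are finished once the last one completes. Finish times: Task 1 at 41, Task 2 at 66, Task 3 at 141, Task 4 at 121, Task 5 at 146, Task 6 at 196. The latest is minute 196.

196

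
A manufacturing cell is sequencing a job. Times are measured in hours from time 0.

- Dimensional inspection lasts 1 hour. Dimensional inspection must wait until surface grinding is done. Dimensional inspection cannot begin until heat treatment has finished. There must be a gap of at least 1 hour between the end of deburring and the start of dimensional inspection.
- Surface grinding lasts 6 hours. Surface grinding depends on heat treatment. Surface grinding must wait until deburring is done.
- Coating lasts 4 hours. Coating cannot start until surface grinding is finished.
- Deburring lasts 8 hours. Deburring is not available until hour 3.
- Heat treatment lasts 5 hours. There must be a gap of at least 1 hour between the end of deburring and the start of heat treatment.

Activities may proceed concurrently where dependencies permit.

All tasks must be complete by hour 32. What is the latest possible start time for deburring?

8

Nothing follows dimensional inspection; the deadline of hour 32 is its only limit. It must start by 32 − 1 = hour 31.
Coating must finish by hour 32; it takes 4 hours, so it must start by 32 − 4 = hour 28.
For surface grinding: dimensional inspection (must start by hour 31); coating (must start by hour 28). The most restrictive is hour 28; with a 6-hour duration, surface grinding must start by hour 22.
Heat treatment feeds surface grinding (must start by hour 22); dimensional inspection (must start by hour 31). Taking the minimum, heat treatment must finish by hour 22 and start by 22 − 5 = hour 17.
Deburring must finish in time for heat treatment (must start by hour 17, minus 1-hour gap → hour 16); surface grinding (must start by hour 22); dimensional inspection (must start by hour 31, minus 1-hour gap → hour 30). The tightest is hour 16, so deburring must start by 16 − 8 = hour 8.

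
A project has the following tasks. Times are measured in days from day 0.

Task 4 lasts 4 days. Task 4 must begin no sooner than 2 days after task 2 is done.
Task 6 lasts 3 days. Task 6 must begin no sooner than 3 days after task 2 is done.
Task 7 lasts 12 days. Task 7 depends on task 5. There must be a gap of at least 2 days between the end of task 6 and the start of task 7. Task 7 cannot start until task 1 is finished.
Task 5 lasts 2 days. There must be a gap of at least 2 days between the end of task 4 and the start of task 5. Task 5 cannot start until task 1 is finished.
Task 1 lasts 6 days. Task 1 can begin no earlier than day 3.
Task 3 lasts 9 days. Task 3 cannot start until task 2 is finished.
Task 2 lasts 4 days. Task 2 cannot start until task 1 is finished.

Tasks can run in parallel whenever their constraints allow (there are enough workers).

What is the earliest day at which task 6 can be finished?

19

After its own release at day 3, task 1 can start at day 3 and finishes at day 9.
Task 2 waits on task 1 (finishes day 9), so it starts at day 9 and finishes at 9 + 4 = day 13.
Task 6 waits on task 2 (finishes day 13, plus 3-day gap → day 16), so it starts at day 16 and finishes at 16 + 3 = day 19.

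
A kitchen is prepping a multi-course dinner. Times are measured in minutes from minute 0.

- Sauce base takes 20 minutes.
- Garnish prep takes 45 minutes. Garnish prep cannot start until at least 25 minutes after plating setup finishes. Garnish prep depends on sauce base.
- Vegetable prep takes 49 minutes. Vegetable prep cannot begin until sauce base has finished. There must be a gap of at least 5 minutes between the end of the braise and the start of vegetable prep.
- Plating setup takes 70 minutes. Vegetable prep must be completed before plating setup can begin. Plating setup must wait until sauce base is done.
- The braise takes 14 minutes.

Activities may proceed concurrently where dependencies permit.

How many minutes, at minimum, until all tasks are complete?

The braise can start immediately at minute 0; it finishes at minute 14.
Nothing blocks sauce base, so it runs from minute 0 to minute 20.
Vegetable prep needs all of sauce base (finishes minute 20); the braise (finishes minute 14, plus 5-minute gap → minute 19). That puts its earliest start at minute 20; it finishes at 20 + 49 = minute 69.
Plating setup needs all of vegetable prep (finishes minute 69); sauce base (finishes minute 20). That puts its earliest start at minute 69; it finishes at 69 + 70 = minute 139.
For garnish prep: plating setup (finishes minute 139, plus 25-minute gap → minute 164); sauce base (finishes minute 20). Taking the maximum gives a start of minute 164, and it finishes at 164 + 45 = minute 209.
All tasks are finished once the last one completes. Finish times: Sauce base at 20, The braise at 14, Vegetable prep at 69, Plating setup at 139, Garnish prep at 209. The latest is minute 209.

209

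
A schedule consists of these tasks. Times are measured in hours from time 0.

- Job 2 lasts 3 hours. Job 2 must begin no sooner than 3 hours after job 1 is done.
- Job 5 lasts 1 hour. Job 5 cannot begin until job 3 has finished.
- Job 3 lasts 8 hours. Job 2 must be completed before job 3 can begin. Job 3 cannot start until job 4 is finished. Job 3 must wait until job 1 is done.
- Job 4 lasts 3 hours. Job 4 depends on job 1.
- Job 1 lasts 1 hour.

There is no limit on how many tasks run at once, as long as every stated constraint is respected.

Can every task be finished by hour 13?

Job 1 can start immediately at hour 0; it finishes at hour 1.
After job 1 (finishes hour 1), job 4 can start at hour 1 and finishes at hour 4.
Job 2 cannot begin until job 1 (finishes hour 1, plus 3-hour gap → hour 4). It runs from hour 4 to 4 + 3 = hour 7.
Job 3 needs all of job 2 (finishes hour 7); job 4 (finishes hour 4); job 1 (finishes hour 1). That puts its earliest start at hour 7; it finishes at 7 + 8 = hour 15.
After job 3 (finishes hour 15), job 5 can start at hour 15 and finishes at hour 16.
The earliest everything can be done is hour 16, which is after the deadline of 13, so it is not possible.

No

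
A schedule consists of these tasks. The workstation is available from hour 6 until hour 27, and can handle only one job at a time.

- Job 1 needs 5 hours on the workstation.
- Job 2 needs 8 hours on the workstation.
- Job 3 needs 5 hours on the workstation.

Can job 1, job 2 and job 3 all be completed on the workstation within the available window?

Yes

The workstation window is 27 − 6 = 21 hours.
Running back to back, the jobs need 5 + 8 + 5 = 18 hours on the workstation.
Since 18 ≤ 21, they fit within the window.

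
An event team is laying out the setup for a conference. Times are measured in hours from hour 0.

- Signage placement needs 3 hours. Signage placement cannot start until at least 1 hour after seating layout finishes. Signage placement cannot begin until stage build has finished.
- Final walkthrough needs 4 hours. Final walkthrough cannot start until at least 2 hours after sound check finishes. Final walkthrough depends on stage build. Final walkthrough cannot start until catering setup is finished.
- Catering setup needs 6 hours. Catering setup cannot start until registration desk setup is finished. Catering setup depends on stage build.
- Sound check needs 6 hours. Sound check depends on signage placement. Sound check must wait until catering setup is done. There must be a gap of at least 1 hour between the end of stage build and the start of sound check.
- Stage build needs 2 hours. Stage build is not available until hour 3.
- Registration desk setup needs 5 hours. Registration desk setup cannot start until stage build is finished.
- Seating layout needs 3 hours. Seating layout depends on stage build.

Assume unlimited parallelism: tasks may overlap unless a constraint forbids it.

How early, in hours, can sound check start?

16

Stage build cannot begin until its own release at hour 3. It runs from hour 3 to 3 + 2 = hour 5.
Registration desk setup cannot begin until stage build (finishes hour 5). It runs from hour 5 to 5 + 5 = hour 10.
Catering setup needs all of registration desk setup (finishes hour 10); stage build (finishes hour 5). That puts its earliest start at hour 10; it finishes at 10 + 6 = hour 16.
Seating layout cannot begin until stage build (finishes hour 5). It runs from hour 5 to 5 + 3 = hour 8.
For signage placement: seating layout (finishes hour 8, plus 1-hour gap → hour 9); stage build (finishes hour 5). Taking the maximum gives a start of hour 9, and it finishes at 9 + 3 = hour 12.
Sound check waits on signage placement (finishes hour 12); catering setup (finishes hour 16); stage build (finishes hour 5, plus 1-hour gap → hour 6). The latest of these is hour 16, which is the earliest sound check can start.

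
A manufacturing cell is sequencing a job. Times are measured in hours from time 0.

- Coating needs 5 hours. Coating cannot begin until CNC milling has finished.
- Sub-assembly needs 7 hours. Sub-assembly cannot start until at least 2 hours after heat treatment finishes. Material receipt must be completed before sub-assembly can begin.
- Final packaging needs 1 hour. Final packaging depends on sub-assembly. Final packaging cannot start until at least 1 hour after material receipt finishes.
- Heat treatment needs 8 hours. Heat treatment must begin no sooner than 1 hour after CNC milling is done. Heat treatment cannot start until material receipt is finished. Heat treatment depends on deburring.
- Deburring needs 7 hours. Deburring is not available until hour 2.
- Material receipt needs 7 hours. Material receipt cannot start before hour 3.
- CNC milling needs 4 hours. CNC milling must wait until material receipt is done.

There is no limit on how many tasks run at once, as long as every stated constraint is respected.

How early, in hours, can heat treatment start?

15

Deburring cannot begin until its own release at hour 2. It runs from hour 2 to 2 + 7 = hour 9.
After its own release at hour 3, material receipt can start at hour 3 and finishes at hour 10.
CNC milling waits on material receipt (finishes hour 10), so it starts at hour 10 and finishes at 10 + 4 = hour 14.
Heat treatment waits on CNC milling (finishes hour 14, plus 1-hour gap → hour 15); material receipt (finishes hour 10); deburring (finishes hour 9). The latest of these is hour 15, which is the earliest heat treatment can start.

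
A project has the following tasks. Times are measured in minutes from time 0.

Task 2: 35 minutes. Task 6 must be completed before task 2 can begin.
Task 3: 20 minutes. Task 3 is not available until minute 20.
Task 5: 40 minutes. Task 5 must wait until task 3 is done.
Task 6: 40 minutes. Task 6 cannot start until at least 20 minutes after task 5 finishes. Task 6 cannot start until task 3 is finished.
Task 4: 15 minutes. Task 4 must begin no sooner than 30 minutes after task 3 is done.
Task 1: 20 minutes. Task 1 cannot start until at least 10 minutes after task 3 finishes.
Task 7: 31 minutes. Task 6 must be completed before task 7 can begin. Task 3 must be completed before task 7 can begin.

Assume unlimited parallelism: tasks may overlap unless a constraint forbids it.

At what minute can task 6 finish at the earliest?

Task 3 waits on its own release at minute 20, so it starts at minute 20 and finishes at 20 + 20 = minute 40.
After task 3 (finishes minute 40), task 5 can start at minute 40 and finishes at minute 80.
Task 6 has to wait for task 5 (finishes minute 80, plus 20-minute gap → minute 100); task 3 (finishes minute 40). The latest of these is minute 100, so task 6 runs minute 100 to 100 + 40 = minute 140.

140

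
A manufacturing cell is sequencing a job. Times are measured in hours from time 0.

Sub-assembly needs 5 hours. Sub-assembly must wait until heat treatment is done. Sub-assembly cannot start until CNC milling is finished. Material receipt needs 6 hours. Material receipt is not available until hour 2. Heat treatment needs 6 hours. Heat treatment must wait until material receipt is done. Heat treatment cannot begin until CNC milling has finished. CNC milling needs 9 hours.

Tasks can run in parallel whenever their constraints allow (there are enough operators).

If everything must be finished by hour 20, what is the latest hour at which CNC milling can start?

0

To finish by hour 20, sub-assembly (duration 5) must start no later than hour 15.
Since sub-assembly (must start by hour 15) depends on it, heat treatment must finish by hour 15. Backing off its 6-hour duration gives a latest start of hour 9.
For CNC milling: heat treatment (must start by hour 9); sub-assembly (must start by hour 15). The most restrictive is hour 9; with a 9-hour duration, CNC milling must start by hour 0.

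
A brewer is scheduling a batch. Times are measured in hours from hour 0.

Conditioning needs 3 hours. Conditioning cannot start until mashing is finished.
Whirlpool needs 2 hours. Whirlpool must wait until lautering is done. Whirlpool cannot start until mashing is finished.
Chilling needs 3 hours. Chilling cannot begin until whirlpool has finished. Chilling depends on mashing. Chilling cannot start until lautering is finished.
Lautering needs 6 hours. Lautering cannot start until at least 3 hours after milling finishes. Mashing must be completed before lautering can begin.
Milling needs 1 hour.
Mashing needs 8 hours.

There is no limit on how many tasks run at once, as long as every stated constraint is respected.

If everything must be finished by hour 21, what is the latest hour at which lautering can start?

Chilling must finish by hour 21; it takes 3 hours, so it must start by 21 − 3 = hour 18.
Whirlpool must finish before chilling (must start by hour 18). With a 2-hour duration, whirlpool must start by 18 − 2 = hour 16.
Lautering must finish in time for whirlpool (must start by hour 16); chilling (must start by hour 18). The tightest is hour 16, so lautering must start by 16 − 6 = hour 10.

10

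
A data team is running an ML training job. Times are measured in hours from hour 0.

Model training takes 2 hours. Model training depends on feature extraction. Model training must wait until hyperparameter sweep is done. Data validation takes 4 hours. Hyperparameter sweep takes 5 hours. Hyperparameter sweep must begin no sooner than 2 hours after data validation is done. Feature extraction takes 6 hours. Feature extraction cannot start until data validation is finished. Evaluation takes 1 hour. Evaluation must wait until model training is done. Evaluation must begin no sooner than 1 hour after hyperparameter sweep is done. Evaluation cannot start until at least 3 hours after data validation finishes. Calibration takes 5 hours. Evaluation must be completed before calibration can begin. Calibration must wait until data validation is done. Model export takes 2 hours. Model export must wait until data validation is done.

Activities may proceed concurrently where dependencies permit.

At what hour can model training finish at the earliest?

13

Data validation has no prerequisites, so it starts at hour 0 and finishes at hour 4.
After data validation (finishes hour 4, plus 2-hour gap → hour 6), hyperparameter sweep can start at hour 6 and finishes at hour 11.
Feature extraction cannot begin until data validation (finishes hour 4). It runs from hour 4 to 4 + 6 = hour 10.
For model training: feature extraction (finishes hour 10); hyperparameter sweep (finishes hour 11). Taking the maximum gives a start of hour 11, and it finishes at 11 + 2 = hour 13.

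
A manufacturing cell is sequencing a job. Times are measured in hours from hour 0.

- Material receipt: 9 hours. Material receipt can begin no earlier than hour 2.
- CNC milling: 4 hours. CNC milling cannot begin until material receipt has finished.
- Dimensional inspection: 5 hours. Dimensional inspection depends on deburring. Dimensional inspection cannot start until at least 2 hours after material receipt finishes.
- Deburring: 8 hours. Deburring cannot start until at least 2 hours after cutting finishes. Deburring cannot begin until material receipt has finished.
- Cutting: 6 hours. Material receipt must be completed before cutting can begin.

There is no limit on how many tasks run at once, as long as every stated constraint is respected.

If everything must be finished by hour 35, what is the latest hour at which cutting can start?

To finish by hour 35, dimensional inspection (duration 5) must start no later than hour 30.
Deburring must finish before dimensional inspection (must start by hour 30). With an 8-hour duration, deburring must start by 30 − 8 = hour 22.
Cutting must finish before deburring (must start by hour 22, minus 2-hour gap → hour 20). With a 6-hour duration, cutting must start by 20 − 6 = hour 14.

14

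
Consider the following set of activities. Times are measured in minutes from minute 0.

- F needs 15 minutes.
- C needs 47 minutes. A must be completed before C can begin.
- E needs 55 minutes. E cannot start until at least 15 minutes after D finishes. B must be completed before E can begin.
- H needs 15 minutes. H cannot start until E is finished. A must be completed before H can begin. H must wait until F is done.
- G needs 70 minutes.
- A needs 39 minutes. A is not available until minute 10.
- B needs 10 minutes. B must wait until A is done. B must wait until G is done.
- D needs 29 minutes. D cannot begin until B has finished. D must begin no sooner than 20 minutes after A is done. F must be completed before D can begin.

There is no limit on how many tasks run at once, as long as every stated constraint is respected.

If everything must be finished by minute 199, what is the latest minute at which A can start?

H must finish by minute 199; it takes 15 minutes, so it must start by 199 − 15 = minute 184.
E has to be done before H (must start by minute 184). That means finishing by minute 184, i.e. starting by 184 − 55 = minute 129.
D has to be done before E (must start by minute 129, minus 15-minute gap → minute 114). That means finishing by minute 114, i.e. starting by 114 − 29 = minute 85.
B feeds D (must start by minute 85); E (must start by minute 129). Taking the minimum, B must finish by minute 85 and start by 85 − 10 = minute 75.
Nothing follows C; the deadline of minute 199 is its only limit. It must start by 199 − 47 = minute 152.
A feeds B (must start by minute 75); C (must start by minute 152); D (must start by minute 85, minus 20-minute gap → minute 65); H (must start by minute 184). Taking the minimum, A must finish by minute 65 and start by 65 − 39 = minute 26.

26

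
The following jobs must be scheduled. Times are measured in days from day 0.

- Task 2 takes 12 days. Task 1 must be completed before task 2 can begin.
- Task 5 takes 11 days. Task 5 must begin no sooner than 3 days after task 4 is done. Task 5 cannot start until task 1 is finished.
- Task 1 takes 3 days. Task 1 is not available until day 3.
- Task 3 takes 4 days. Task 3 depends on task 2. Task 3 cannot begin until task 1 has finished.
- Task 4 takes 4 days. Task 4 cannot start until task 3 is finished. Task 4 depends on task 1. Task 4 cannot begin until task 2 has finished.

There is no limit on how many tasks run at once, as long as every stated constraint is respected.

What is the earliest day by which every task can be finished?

Task 1 cannot begin until its own release at day 3. It runs from day 3 to 3 + 3 = day 6.
Task 2 waits on task 1 (finishes day 6), so it starts at day 6 and finishes at 6 + 12 = day 18.
For task 3: task 2 (finishes day 18); task 1 (finishes day 6). Taking the maximum gives a start of day 18, and it finishes at 18 + 4 = day 22.
Task 4 cannot start until task 3 (finishes day 22); task 1 (finishes day 6); task 2 (finishes day 18). The controlling bound is day 22, so task 4 finishes at 22 + 4 = day 26.
Task 5 needs all of task 4 (finishes day 26, plus 3-day gap → day 29); task 1 (finishes day 6). That puts its earliest start at day 29; it finishes at 29 + 11 = day 40.
All tasks are finished once the last one completes. Finish times: Task 1 at 6, Task 2 at 18, Task 3 at 22, Task 4 at 26, Task 5 at 40. The latest is day 40.

40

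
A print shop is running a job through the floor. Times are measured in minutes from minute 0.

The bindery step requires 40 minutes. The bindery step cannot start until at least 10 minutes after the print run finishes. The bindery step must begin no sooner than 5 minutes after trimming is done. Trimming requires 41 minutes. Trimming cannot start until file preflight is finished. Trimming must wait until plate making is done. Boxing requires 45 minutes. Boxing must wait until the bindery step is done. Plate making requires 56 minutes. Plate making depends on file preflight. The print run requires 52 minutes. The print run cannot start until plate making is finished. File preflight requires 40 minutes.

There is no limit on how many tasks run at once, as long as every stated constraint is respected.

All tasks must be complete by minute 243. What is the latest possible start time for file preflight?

0

Nothing follows boxing; the deadline of minute 243 is its only limit. It must start by 243 − 45 = minute 198.
Since boxing (must start by minute 198) depends on it, the bindery step must finish by minute 198. Backing off its 40-minute duration gives a latest start of minute 158.
Since the bindery step (must start by minute 158, minus 10-minute gap → minute 148) depends on it, the print run must finish by minute 148. Backing off its 52-minute duration gives a latest start of minute 96.
Trimming has to be done before the bindery step (must start by minute 158, minus 5-minute gap → minute 153). That means finishing by minute 153, i.e. starting by 153 − 41 = minute 112.
Plate making must finish in time for the print run (must start by minute 96); trimming (must start by minute 112). The tightest is minute 96, so plate making must start by 96 − 56 = minute 40.
File preflight feeds plate making (must start by minute 40); trimming (must start by minute 112). Taking the minimum, file preflight must finish by minute 40 and start by 40 − 40 = minute 0.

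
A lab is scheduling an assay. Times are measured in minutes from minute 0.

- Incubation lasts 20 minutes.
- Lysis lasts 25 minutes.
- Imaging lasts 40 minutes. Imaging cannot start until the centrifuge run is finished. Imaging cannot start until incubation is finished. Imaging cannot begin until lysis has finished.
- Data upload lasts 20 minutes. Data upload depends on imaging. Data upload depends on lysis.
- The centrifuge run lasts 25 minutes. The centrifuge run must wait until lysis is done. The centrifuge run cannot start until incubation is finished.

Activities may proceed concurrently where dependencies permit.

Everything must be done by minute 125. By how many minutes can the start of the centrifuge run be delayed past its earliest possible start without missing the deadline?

15

Nothing blocks incubation, so it runs from minute 0 to minute 20.
Nothing blocks lysis, so it runs from minute 0 to minute 25.
For the centrifuge run: lysis (finishes minute 25); incubation (finishes minute 20). Taking the maximum gives a start of minute 25, and it finishes at 25 + 25 = minute 50.

Working backward from the deadline:
Nothing follows data upload; the deadline of minute 125 is its only limit. It must start by 125 − 20 = minute 105.
Since data upload (must start by minute 105) depends on it, imaging must finish by minute 105. Backing off its 40-minute duration gives a latest start of minute 65.
The centrifuge run must finish before imaging (must start by minute 65). With a 25-minute duration, the centrifuge run must start by 65 − 25 = minute 40.
So the centrifuge run can start as early as minute 25 and as late as minute 40, giving 40 − 25 = 15 minutes of slack.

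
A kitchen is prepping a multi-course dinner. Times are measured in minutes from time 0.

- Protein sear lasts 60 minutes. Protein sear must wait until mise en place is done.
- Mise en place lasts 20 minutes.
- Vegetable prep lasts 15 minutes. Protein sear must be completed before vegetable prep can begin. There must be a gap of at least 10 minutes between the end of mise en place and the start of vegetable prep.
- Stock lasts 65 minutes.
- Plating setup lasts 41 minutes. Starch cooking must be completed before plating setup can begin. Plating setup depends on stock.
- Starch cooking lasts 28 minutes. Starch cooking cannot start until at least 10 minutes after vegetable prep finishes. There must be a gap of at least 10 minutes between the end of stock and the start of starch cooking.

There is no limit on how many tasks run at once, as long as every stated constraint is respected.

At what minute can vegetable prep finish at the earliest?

Mise en place has no prerequisites, so it starts at minute 0 and finishes at minute 20.
After mise en place (finishes minute 20), protein sear can start at minute 20 and finishes at minute 80.
Vegetable prep needs all of protein sear (finishes minute 80); mise en place (finishes minute 20, plus 10-minute gap → minute 30). That puts its earliest start at minute 80; it finishes at 80 + 15 = minute 95.

95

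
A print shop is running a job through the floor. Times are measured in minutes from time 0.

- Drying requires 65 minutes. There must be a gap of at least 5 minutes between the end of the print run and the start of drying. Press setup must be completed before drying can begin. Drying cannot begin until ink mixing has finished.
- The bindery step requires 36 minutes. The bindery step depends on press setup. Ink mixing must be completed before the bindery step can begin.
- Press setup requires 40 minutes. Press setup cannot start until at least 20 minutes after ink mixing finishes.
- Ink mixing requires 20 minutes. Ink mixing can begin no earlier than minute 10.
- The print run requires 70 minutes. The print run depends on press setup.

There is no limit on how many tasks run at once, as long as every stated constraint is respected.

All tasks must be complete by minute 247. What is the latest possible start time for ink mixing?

27

Drying must finish by minute 247; it takes 65 minutes, so it must start by 247 − 65 = minute 182.
The print run must finish before drying (must start by minute 182, minus 5-minute gap → minute 177). With a 70-minute duration, the print run must start by 177 − 70 = minute 107.
To finish by minute 247, the bindery step (duration 36) must start no later than minute 211.
Press setup must finish in time for the print run (must start by minute 107); drying (must start by minute 182); the bindery step (must start by minute 211). The tightest is minute 107, so press setup must start by 107 − 40 = minute 67.
For ink mixing: press setup (must start by minute 67, minus 20-minute gap → minute 47); drying (must start by minute 182); the bindery step (must start by minute 211). The most restrictive is minute 47; with a 20-minute duration, ink mixing must start by minute 27.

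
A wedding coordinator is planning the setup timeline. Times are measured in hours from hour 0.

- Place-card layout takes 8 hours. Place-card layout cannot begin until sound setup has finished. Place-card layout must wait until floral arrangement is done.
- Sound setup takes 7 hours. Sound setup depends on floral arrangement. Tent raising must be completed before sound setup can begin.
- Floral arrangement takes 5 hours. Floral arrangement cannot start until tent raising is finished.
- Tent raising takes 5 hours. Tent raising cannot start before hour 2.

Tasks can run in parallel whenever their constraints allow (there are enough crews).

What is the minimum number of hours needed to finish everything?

After its own release at hour 2, tent raising can start at hour 2 and finishes at hour 7.
Floral arrangement waits on tent raising (finishes hour 7), so it starts at hour 7 and finishes at 7 + 5 = hour 12.
Sound setup cannot start until floral arrangement (finishes hour 12); tent raising (finishes hour 7). The controlling bound is hour 12, so sound setup finishes at 12 + 7 = hour 19.
Place-card layout cannot start until sound setup (finishes hour 19); floral arrangement (finishes hour 12). The controlling bound is hour 19, so place-card layout finishes at 19 + 8 = hour 27.
All tasks are finished once the last one completes. Finish times: Tent raising at 7, Floral arrangement at 12, Sound setup at 19, Place-card layout at 27. The latest is hour 27.

27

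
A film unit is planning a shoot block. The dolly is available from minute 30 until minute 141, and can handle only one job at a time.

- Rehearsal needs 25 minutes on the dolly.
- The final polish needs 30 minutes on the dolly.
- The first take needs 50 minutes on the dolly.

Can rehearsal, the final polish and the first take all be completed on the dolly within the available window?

Yes

The dolly window is 141 − 30 = 111 minutes.
Running back to back, the jobs need 25 + 30 + 50 = 105 minutes on the dolly.
Since 105 ≤ 111, they fit within the window.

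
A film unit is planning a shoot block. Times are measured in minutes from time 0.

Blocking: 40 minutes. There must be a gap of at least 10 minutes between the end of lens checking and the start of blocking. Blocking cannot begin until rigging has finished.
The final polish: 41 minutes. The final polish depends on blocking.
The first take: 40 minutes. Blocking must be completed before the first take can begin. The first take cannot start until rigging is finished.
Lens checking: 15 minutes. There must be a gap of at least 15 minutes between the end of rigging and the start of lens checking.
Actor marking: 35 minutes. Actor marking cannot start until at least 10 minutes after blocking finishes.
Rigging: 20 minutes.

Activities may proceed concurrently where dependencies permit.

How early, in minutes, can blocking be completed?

Rigging can start immediately at minute 0; it finishes at minute 20.
After rigging (finishes minute 20, plus 15-minute gap → minute 35), lens checking can start at minute 35 and finishes at minute 50.
Blocking has to wait for lens checking (finishes minute 50, plus 10-minute gap → minute 60); rigging (finishes minute 20). The latest of these is minute 60, so blocking runs minute 60 to 60 + 40 = minute 100.

100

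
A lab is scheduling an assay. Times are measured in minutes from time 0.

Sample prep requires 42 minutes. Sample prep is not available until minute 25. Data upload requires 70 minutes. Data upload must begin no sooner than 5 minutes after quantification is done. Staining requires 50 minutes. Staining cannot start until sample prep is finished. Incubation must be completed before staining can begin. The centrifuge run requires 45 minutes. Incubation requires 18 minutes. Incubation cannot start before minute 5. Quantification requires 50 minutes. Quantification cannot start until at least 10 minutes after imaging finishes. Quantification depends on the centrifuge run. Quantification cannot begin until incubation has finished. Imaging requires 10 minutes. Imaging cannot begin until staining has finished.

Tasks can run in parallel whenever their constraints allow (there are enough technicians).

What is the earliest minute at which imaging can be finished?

127

Incubation cannot begin until its own release at minute 5. It runs from minute 5 to 5 + 18 = minute 23.
Sample prep waits on its own release at minute 25, so it starts at minute 25 and finishes at 25 + 42 = minute 67.
Staining cannot start until sample prep (finishes minute 67); incubation (finishes minute 23). The controlling bound is minute 67, so staining finishes at 67 + 50 = minute 117.
Imaging waits on staining (finishes minute 117), so it starts at minute 117 and finishes at 117 + 10 = minute 127.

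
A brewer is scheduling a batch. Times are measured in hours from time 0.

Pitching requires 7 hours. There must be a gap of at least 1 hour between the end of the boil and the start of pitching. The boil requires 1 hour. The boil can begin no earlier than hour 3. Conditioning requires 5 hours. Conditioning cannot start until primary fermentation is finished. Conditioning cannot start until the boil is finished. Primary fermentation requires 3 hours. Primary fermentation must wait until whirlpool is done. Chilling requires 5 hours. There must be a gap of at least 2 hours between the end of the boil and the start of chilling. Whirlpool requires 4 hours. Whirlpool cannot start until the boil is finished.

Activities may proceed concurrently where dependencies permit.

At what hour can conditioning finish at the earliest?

16

After its own release at hour 3, the boil can start at hour 3 and finishes at hour 4.
Whirlpool waits on the boil (finishes hour 4), so it starts at hour 4 and finishes at 4 + 4 = hour 8.
Primary fermentation waits on whirlpool (finishes hour 8), so it starts at hour 8 and finishes at 8 + 3 = hour 11.
Conditioning needs all of primary fermentation (finishes hour 11); the boil (finishes hour 4). That puts its earliest start at hour 11; it finishes at 11 + 5 = hour 16.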